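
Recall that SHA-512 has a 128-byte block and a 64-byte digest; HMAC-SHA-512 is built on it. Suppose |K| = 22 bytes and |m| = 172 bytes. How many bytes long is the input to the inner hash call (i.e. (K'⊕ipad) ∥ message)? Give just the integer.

Key is 22 ≤ 128 bytes, zero-padded: |K'| = 128.
Inner input = (K'⊕ipad) ∥ m → 128 + 172 = 300 bytes.

300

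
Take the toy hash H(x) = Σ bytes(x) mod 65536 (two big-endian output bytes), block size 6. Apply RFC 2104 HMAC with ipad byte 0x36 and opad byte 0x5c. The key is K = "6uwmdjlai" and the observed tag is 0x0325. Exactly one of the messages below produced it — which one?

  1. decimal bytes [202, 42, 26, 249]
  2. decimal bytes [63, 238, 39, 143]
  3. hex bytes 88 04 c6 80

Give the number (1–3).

3

Key "6uwmdjlai" = 36 75 77 6d 64 6a 6c 61 69 is 9 bytes > B = 6, so hash it first: H(key) = 03 93, then zero-pad to 6 bytes: K' = 03 93 00 00 00 00.
K' ⊕ ipad = 35 a5 36 36 36 36; K' ⊕ opad = 5f cf 5c 5c 5c 5c.
m1: inner = H(35 a5 36 36 36 36 ca 2a 1a f9) = 03 b9; tag = H(5f cf 5c 5c 5c 5c 03 b9) = 035a
m2: inner = H(35 a5 36 36 36 36 3f ee 27 8f) = 03 95; tag = H(5f cf 5c 5c 5c 5c 03 95) = 0336
m3: inner = H(35 a5 36 36 36 36 88 04 c6 80) = 03 84; tag = H(5f cf 5c 5c 5c 5c 03 84) = 0325 ← matches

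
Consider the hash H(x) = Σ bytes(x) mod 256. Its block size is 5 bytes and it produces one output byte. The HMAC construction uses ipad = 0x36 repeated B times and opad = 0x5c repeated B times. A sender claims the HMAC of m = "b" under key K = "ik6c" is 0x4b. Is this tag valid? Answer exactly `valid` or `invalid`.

invalid

Key "ik6c" = 69 6b 36 63 is 4 bytes ≤ B = 5; zero-pad to 5 bytes: K' = 69 6b 36 63 00.
K' ⊕ ipad = 5f 5d 00 55 36; K' ⊕ opad = 35 37 6a 3f 5c.
Inner hash: sum = 95+93+0+85+54+98 = 425; mod 256 = 169 → a9.
Outer hash (recomputed tag): sum = 53+55+106+63+92+169 = 538; mod 256 = 26 → 1a.
Recomputed tag = 1a; claimed = 4b → mismatch.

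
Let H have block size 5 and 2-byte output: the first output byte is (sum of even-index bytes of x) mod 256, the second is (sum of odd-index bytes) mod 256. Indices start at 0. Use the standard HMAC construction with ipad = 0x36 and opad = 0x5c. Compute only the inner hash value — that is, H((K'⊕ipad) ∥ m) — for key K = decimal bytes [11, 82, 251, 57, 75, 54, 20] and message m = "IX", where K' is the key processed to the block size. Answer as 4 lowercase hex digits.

1776

Key decimal bytes [11, 82, 251, 57, 75, 54, 20] = 0b 52 fb 39 4b 36 14 is 7 bytes > B = 5, so hash it first: H(key) = 65 c1, then zero-pad to 5 bytes: K' = 65 c1 00 00 00.
K' ⊕ ipad = 53 f7 36 36 36.
Inner input = 53 f7 36 36 36 ∥ 49 58.
Inner hash: even-index sum = 279 mod 256 = 23; odd-index sum = 374 mod 256 = 118 → 17 76.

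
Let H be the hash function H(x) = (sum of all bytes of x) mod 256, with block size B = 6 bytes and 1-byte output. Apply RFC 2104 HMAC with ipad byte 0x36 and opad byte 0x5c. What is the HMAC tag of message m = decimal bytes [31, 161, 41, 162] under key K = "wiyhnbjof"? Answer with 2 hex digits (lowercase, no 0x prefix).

Key "wiyhnbjof" = 77 69 79 68 6e 62 6a 6f 66 is 9 bytes > B = 6, so hash it first: H(key) = d0, then zero-pad to 6 bytes: K' = d0 00 00 00 00 00.
K' ⊕ ipad = e6 36 36 36 36 36.  K' ⊕ opad = 8c 5c 5c 5c 5c 5c.
Inner input = (K'⊕ipad) ∥ m = e6 36 36 36 36 36 ∥ 1f a1 29 a2.
Inner hash: sum = 230+54+54+54+54+54+31+161+41+162 = 895; mod 256 = 127 → 7f.
Outer input = (K'⊕opad) ∥ inner = 8c 5c 5c 5c 5c 5c ∥ 7f.
Outer hash (tag): sum = 140+92+92+92+92+92+127 = 727; mod 256 = 215 → d7.

d7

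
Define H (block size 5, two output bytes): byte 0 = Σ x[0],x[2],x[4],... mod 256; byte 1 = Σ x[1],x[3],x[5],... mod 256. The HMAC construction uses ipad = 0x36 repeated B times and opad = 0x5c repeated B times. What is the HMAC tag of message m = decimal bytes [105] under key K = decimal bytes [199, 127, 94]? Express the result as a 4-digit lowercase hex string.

Key decimal bytes [199, 127, 94] = c7 7f 5e is 3 bytes ≤ B = 5; zero-pad to 5 bytes: K' = c7 7f 5e 00 00.
K' ⊕ ipad = f1 49 68 36 36.  K' ⊕ opad = 9b 23 02 5c 5c.
Inner input = (K'⊕ipad) ∥ m = f1 49 68 36 36 ∥ 69.
Inner hash: even-index sum = 399 mod 256 = 143; odd-index sum = 232 mod 256 = 232 → 8f e8.
Outer input = (K'⊕opad) ∥ inner = 9b 23 02 5c 5c ∥ 8f e8.
Outer hash (tag): even-index sum = 481 mod 256 = 225; odd-index sum = 270 mod 256 = 14 → e1 0e.

e10e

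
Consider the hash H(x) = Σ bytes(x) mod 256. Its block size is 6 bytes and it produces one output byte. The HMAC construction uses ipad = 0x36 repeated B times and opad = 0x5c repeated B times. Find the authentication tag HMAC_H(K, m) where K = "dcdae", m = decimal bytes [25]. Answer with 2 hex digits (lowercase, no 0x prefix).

Key "dcdae" = 64 63 64 61 65 is 5 bytes ≤ B = 6; zero-pad to 6 bytes: K' = 64 63 64 61 65 00.
K' ⊕ ipad = 52 55 52 57 53 36.  K' ⊕ opad = 38 3f 38 3d 39 5c.
Inner input = (K'⊕ipad) ∥ m = 52 55 52 57 53 36 ∥ 19.
Inner hash: sum = 82+85+82+87+83+54+25 = 498; mod 256 = 242 → f2.
Outer input = (K'⊕opad) ∥ inner = 38 3f 38 3d 39 5c ∥ f2.
Outer hash (tag): sum = 56+63+56+61+57+92+242 = 627; mod 256 = 115 → 73.

73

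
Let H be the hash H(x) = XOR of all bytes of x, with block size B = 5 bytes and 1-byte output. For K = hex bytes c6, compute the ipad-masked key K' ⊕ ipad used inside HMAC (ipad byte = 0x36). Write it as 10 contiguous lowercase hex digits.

Key hex bytes c6 is 1 byte ≤ B = 5; zero-pad to 5 bytes: K' = c6 00 00 00 00.
XOR each byte with 0x36: c6⊕36=f0, 00⊕36=36, 00⊕36=36, 00⊕36=36, 00⊕36=36.

f036363636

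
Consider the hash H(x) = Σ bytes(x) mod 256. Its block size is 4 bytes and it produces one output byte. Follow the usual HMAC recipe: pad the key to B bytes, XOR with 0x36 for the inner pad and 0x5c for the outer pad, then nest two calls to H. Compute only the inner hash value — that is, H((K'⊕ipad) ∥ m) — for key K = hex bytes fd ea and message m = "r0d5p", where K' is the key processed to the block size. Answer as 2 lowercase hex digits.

Key hex bytes fd ea is 2 bytes ≤ B = 4; zero-pad to 4 bytes: K' = fd ea 00 00.
K' ⊕ ipad = cb dc 36 36.
Inner input = cb dc 36 36 ∥ 72 30 64 35 70.
Inner hash: sum = 203+220+54+54+114+48+100+53+112 = 958; mod 256 = 190 → be.

be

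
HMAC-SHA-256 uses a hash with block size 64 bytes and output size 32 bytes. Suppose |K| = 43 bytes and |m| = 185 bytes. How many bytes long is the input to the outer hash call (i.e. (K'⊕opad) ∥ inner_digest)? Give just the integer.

96

Key is 43 ≤ 64 bytes, zero-padded: |K'| = 64.
Outer input = (K'⊕opad) ∥ H(inner) → 64 + 32 = 96 bytes.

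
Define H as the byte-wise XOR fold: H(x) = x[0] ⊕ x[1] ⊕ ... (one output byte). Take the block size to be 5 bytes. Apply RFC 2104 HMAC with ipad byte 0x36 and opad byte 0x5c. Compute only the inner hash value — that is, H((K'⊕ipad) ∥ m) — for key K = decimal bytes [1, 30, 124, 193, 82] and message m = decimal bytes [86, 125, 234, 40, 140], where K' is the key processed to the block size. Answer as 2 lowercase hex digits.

Key decimal bytes [1, 30, 124, 193, 82] = 01 1e 7c c1 52 is exactly B = 5 bytes: K' = 01 1e 7c c1 52.
K' ⊕ ipad = 37 28 4a f7 64.
Inner input = 37 28 4a f7 64 ∥ 56 7d ea 28 8c.
Inner hash: XOR 37⊕28⊕4a⊕f7⊕64⊕56⊕7d⊕ea⊕28⊕8c = a3.

a3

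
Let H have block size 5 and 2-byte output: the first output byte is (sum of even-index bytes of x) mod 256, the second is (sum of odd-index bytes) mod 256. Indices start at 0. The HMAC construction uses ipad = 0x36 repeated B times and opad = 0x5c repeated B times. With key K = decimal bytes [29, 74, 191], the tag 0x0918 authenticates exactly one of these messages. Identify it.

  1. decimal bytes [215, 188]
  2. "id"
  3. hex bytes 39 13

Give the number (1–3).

1

Key decimal bytes [29, 74, 191] = 1d 4a bf is 3 bytes ≤ B = 5; zero-pad to 5 bytes: K' = 1d 4a bf 00 00.
K' ⊕ ipad = 2b 7c 89 36 36; K' ⊕ opad = 41 16 e3 5c 5c.
m1: inner = H(2b 7c 89 36 36 d7 bc) = a6 89; tag = H(41 16 e3 5c 5c a6 89) = 0918 ← matches
m2: inner = H(2b 7c 89 36 36 69 64) = 4e 1b; tag = H(41 16 e3 5c 5c 4e 1b) = 9bc0
m3: inner = H(2b 7c 89 36 36 39 13) = fd eb; tag = H(41 16 e3 5c 5c fd eb) = 6b6f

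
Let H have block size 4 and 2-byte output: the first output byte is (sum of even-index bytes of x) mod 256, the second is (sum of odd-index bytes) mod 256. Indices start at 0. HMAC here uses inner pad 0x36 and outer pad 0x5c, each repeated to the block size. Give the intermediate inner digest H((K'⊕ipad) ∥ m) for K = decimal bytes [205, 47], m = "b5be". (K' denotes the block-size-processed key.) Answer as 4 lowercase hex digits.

f5e9

Key decimal bytes [205, 47] = cd 2f is 2 bytes ≤ B = 4; zero-pad to 4 bytes: K' = cd 2f 00 00.
K' ⊕ ipad = fb 19 36 36.
Inner input = fb 19 36 36 ∥ 62 35 62 65.
Inner hash: even-index sum = 501 mod 256 = 245; odd-index sum = 233 mod 256 = 233 → f5 e9.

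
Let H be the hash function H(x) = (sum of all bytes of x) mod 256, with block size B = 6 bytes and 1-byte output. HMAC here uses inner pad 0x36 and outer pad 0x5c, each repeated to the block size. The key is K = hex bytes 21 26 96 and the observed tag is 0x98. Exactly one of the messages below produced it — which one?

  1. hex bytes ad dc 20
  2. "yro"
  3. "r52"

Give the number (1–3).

Key hex bytes 21 26 96 is 3 bytes ≤ B = 6; zero-pad to 6 bytes: K' = 21 26 96 00 00 00.
K' ⊕ ipad = 17 10 a0 36 36 36; K' ⊕ opad = 7d 7a ca 5c 5c 5c.
m1: inner = H(17 10 a0 36 36 36 ad dc 20) = 12; tag = H(7d 7a ca 5c 5c 5c 12) = e7
m2: inner = H(17 10 a0 36 36 36 79 72 6f) = c3; tag = H(7d 7a ca 5c 5c 5c c3) = 98 ← matches
m3: inner = H(17 10 a0 36 36 36 72 35 32) = 42; tag = H(7d 7a ca 5c 5c 5c 42) = 17

2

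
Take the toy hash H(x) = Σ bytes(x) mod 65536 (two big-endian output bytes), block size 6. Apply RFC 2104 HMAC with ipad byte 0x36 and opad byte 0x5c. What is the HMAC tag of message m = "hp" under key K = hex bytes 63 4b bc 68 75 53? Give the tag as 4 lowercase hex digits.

01df

Key hex bytes 63 4b bc 68 75 53 is exactly B = 6 bytes: K' = 63 4b bc 68 75 53.
K' ⊕ ipad = 55 7d 8a 5e 43 65.  K' ⊕ opad = 3f 17 e0 34 29 0f.
Inner input = (K'⊕ipad) ∥ m = 55 7d 8a 5e 43 65 ∥ 68 70.
Inner hash: sum = 85+125+138+94+67+101+104+112 = 826 → 03 3a.
Outer input = (K'⊕opad) ∥ inner = 3f 17 e0 34 29 0f ∥ 03 3a.
Outer hash (tag): sum = 63+23+224+52+41+15+3+58 = 479 → 01 df.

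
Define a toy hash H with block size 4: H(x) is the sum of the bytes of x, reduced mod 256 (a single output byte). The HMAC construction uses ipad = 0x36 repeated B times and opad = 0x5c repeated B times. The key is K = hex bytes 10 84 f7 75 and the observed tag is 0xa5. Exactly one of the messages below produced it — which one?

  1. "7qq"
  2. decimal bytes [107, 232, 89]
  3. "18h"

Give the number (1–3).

3

Key hex bytes 10 84 f7 75 is exactly B = 4 bytes: K' = 10 84 f7 75.
K' ⊕ ipad = 26 b2 c1 43; K' ⊕ opad = 4c d8 ab 29.
m1: inner = H(26 b2 c1 43 37 71 71) = f5; tag = H(4c d8 ab 29 f5) = ed
m2: inner = H(26 b2 c1 43 6b e8 59) = 88; tag = H(4c d8 ab 29 88) = 80
m3: inner = H(26 b2 c1 43 31 38 68) = ad; tag = H(4c d8 ab 29 ad) = a5 ← matches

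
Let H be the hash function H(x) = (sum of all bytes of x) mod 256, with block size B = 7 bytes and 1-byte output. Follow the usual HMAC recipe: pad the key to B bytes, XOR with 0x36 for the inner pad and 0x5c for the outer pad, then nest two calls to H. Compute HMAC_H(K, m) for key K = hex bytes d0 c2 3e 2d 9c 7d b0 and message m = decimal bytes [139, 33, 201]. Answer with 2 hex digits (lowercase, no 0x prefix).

b7

Key hex bytes d0 c2 3e 2d 9c 7d b0 is exactly B = 7 bytes: K' = d0 c2 3e 2d 9c 7d b0.
K' ⊕ ipad = e6 f4 08 1b aa 4b 86.  K' ⊕ opad = 8c 9e 62 71 c0 21 ec.
Inner input = (K'⊕ipad) ∥ m = e6 f4 08 1b aa 4b 86 ∥ 8b 21 c9.
Inner hash: sum = 230+244+8+27+170+75+134+139+33+201 = 1261; mod 256 = 237 → ed.
Outer input = (K'⊕opad) ∥ inner = 8c 9e 62 71 c0 21 ec ∥ ed.
Outer hash (tag): sum = 140+158+98+113+192+33+236+237 = 1207; mod 256 = 183 → b7.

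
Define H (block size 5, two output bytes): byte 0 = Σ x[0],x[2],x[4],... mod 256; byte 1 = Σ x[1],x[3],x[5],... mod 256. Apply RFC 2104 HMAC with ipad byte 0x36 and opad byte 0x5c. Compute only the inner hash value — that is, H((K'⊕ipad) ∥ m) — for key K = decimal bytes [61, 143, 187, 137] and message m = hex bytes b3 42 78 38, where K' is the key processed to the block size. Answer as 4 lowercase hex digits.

Key decimal bytes [61, 143, 187, 137] = 3d 8f bb 89 is 4 bytes ≤ B = 5; zero-pad to 5 bytes: K' = 3d 8f bb 89 00.
K' ⊕ ipad = 0b b9 8d bf 36.
Inner input = 0b b9 8d bf 36 ∥ b3 42 78 38.
Inner hash: even-index sum = 328 mod 256 = 72; odd-index sum = 675 mod 256 = 163 → 48 a3.

48a3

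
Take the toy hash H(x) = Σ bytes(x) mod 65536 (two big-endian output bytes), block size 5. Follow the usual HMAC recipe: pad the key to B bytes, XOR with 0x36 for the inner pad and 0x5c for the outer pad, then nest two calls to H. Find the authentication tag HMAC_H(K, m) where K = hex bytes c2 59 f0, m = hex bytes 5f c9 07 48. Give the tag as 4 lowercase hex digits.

0217

Key hex bytes c2 59 f0 is 3 bytes ≤ B = 5; zero-pad to 5 bytes: K' = c2 59 f0 00 00.
K' ⊕ ipad = f4 6f c6 36 36.  K' ⊕ opad = 9e 05 ac 5c 5c.
Inner input = (K'⊕ipad) ∥ m = f4 6f c6 36 36 ∥ 5f c9 07 48.
Inner hash: sum = 244+111+198+54+54+95+201+7+72 = 1036 → 04 0c.
Outer input = (K'⊕opad) ∥ inner = 9e 05 ac 5c 5c ∥ 04 0c.
Outer hash (tag): sum = 158+5+172+92+92+4+12 = 535 → 02 17.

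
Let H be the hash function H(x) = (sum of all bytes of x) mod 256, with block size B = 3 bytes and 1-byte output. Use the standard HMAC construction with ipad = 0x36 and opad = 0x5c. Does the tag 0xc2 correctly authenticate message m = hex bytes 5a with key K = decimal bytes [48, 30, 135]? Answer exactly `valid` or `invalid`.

valid

Key decimal bytes [48, 30, 135] = 30 1e 87 is exactly B = 3 bytes: K' = 30 1e 87.
K' ⊕ ipad = 06 28 b1; K' ⊕ opad = 6c 42 db.
Inner hash: sum = 6+40+177+90 = 313; mod 256 = 57 → 39.
Outer hash (recomputed tag): sum = 108+66+219+57 = 450; mod 256 = 194 → c2.
Recomputed tag = c2; claimed = c2 → match.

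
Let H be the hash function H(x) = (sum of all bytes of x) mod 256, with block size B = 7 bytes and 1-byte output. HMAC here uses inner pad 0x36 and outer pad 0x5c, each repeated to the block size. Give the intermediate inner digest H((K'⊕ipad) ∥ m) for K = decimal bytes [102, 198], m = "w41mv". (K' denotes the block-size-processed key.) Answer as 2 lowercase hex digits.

0d

Key decimal bytes [102, 198] = 66 c6 is 2 bytes ≤ B = 7; zero-pad to 7 bytes: K' = 66 c6 00 00 00 00 00.
K' ⊕ ipad = 50 f0 36 36 36 36 36.
Inner input = 50 f0 36 36 36 36 36 ∥ 77 34 31 6d 76.
Inner hash: sum = 80+240+54+54+54+54+54+119+52+49+109+118 = 1037; mod 256 = 13 → 0d.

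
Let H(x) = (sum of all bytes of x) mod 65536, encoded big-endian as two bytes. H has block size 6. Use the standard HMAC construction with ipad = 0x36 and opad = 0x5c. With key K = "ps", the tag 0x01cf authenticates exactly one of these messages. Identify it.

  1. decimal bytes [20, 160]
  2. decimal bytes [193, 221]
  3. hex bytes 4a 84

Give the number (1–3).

2

Key "ps" = 70 73 is 2 bytes ≤ B = 6; zero-pad to 6 bytes: K' = 70 73 00 00 00 00.
K' ⊕ ipad = 46 45 36 36 36 36; K' ⊕ opad = 2c 2f 5c 5c 5c 5c.
m1: inner = H(46 45 36 36 36 36 14 a0) = 02 17; tag = H(2c 2f 5c 5c 5c 5c 02 17) = 01e4
m2: inner = H(46 45 36 36 36 36 c1 dd) = 03 01; tag = H(2c 2f 5c 5c 5c 5c 03 01) = 01cf ← matches
m3: inner = H(46 45 36 36 36 36 4a 84) = 02 31; tag = H(2c 2f 5c 5c 5c 5c 02 31) = 01fe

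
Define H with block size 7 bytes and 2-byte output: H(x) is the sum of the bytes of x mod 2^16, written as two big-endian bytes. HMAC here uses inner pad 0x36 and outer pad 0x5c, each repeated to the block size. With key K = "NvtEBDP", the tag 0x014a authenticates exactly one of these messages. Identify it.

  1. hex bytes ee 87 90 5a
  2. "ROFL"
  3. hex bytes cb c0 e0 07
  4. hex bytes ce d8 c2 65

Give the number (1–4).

4

Key "NvtEBDP" = 4e 76 74 45 42 44 50 is exactly B = 7 bytes: K' = 4e 76 74 45 42 44 50.
K' ⊕ ipad = 78 40 42 73 74 72 66; K' ⊕ opad = 12 2a 28 19 1e 18 0c.
m1: inner = H(78 40 42 73 74 72 66 ee 87 90 5a) = 05 18; tag = H(12 2a 28 19 1e 18 0c 05 18) = 00dc
m2: inner = H(78 40 42 73 74 72 66 52 4f 46 4c) = 03 ec; tag = H(12 2a 28 19 1e 18 0c 03 ec) = 01ae
m3: inner = H(78 40 42 73 74 72 66 cb c0 e0 07) = 05 2b; tag = H(12 2a 28 19 1e 18 0c 05 2b) = 00ef
m4: inner = H(78 40 42 73 74 72 66 ce d8 c2 65) = 05 86; tag = H(12 2a 28 19 1e 18 0c 05 86) = 014a ← matches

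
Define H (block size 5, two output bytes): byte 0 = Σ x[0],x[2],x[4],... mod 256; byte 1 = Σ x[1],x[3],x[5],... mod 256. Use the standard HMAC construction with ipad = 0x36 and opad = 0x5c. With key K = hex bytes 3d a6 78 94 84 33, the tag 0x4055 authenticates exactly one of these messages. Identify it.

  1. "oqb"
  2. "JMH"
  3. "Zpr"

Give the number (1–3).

2

Key hex bytes 3d a6 78 94 84 33 is 6 bytes > B = 5, so hash it first: H(key) = 39 6d, then zero-pad to 5 bytes: K' = 39 6d 00 00 00.
K' ⊕ ipad = 0f 5b 36 36 36; K' ⊕ opad = 65 31 5c 5c 5c.
m1: inner = H(0f 5b 36 36 36 6f 71 62) = ec 62; tag = H(65 31 5c 5c 5c ec 62) = 7f79
m2: inner = H(0f 5b 36 36 36 4a 4d 48) = c8 23; tag = H(65 31 5c 5c 5c c8 23) = 4055 ← matches
m3: inner = H(0f 5b 36 36 36 5a 70 72) = eb 5d; tag = H(65 31 5c 5c 5c eb 5d) = 7a78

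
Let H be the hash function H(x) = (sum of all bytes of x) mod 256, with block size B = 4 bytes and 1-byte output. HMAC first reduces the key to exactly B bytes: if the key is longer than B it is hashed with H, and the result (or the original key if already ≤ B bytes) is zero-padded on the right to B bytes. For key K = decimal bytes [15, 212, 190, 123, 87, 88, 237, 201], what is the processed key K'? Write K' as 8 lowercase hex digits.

81000000

|K| = 8 > B = 4, so first hash the key.
H(K): sum = 15+212+190+123+87+88+237+201 = 1153; mod 256 = 129 → 81.
Zero-pad H(K) = 81 to 4 bytes: K' = 81 00 00 00.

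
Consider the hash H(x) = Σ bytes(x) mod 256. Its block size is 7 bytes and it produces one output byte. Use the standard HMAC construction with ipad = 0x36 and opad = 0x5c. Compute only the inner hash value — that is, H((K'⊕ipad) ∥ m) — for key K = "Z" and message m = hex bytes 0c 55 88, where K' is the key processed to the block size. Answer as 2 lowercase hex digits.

99

Key "Z" = 5a is 1 byte ≤ B = 7; zero-pad to 7 bytes: K' = 5a 00 00 00 00 00 00.
K' ⊕ ipad = 6c 36 36 36 36 36 36.
Inner input = 6c 36 36 36 36 36 36 ∥ 0c 55 88.
Inner hash: sum = 108+54+54+54+54+54+54+12+85+136 = 665; mod 256 = 153 → 99.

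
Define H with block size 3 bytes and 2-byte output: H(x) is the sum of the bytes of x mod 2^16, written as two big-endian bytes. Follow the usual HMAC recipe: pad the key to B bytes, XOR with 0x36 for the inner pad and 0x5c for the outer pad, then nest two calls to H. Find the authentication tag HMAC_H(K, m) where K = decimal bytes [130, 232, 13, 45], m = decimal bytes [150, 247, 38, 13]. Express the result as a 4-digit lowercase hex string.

0272

Key decimal bytes [130, 232, 13, 45] = 82 e8 0d 2d is 4 bytes > B = 3, so hash it first: H(key) = 01 a4, then zero-pad to 3 bytes: K' = 01 a4 00.
K' ⊕ ipad = 37 92 36.  K' ⊕ opad = 5d f8 5c.
Inner input = (K'⊕ipad) ∥ m = 37 92 36 ∥ 96 f7 26 0d.
Inner hash: sum = 55+146+54+150+247+38+13 = 703 → 02 bf.
Outer input = (K'⊕opad) ∥ inner = 5d f8 5c ∥ 02 bf.
Outer hash (tag): sum = 93+248+92+2+191 = 626 → 02 72.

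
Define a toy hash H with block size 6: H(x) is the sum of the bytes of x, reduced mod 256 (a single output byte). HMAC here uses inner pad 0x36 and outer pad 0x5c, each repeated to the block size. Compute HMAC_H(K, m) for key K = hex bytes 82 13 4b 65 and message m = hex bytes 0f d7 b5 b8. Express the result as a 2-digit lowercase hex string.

9d

Key hex bytes 82 13 4b 65 is 4 bytes ≤ B = 6; zero-pad to 6 bytes: K' = 82 13 4b 65 00 00.
K' ⊕ ipad = b4 25 7d 53 36 36.  K' ⊕ opad = de 4f 17 39 5c 5c.
Inner input = (K'⊕ipad) ∥ m = b4 25 7d 53 36 36 ∥ 0f d7 b5 b8.
Inner hash: sum = 180+37+125+83+54+54+15+215+181+184 = 1128; mod 256 = 104 → 68.
Outer input = (K'⊕opad) ∥ inner = de 4f 17 39 5c 5c ∥ 68.
Outer hash (tag): sum = 222+79+23+57+92+92+104 = 669; mod 256 = 157 → 9d.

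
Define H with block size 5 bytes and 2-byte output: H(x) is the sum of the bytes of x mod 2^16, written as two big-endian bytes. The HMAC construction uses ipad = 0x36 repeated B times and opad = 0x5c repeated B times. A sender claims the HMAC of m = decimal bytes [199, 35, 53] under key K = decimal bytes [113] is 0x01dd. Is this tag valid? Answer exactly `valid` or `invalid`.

Key decimal bytes [113] = 71 is 1 byte ≤ B = 5; zero-pad to 5 bytes: K' = 71 00 00 00 00.
K' ⊕ ipad = 47 36 36 36 36; K' ⊕ opad = 2d 5c 5c 5c 5c.
Inner hash: sum = 71+54+54+54+54+199+35+53 = 574 → 02 3e.
Outer hash (recomputed tag): sum = 45+92+92+92+92+2+62 = 477 → 01 dd.
Recomputed tag = 01dd; claimed = 01dd → match.

valid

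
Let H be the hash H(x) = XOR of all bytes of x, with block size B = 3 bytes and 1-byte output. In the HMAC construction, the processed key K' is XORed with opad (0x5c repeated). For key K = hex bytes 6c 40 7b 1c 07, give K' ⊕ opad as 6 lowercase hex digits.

Key hex bytes 6c 40 7b 1c 07 is 5 bytes > B = 3, so hash it first: H(key) = 4c, then zero-pad to 3 bytes: K' = 4c 00 00.
XOR each byte with 0x5c: 4c⊕5c=10, 00⊕5c=5c, 00⊕5c=5c.

105c5c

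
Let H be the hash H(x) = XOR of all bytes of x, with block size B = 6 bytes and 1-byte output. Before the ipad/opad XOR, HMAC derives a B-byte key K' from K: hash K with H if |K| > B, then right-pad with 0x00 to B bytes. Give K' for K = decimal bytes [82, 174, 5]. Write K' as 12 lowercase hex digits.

Key decimal bytes [82, 174, 5] = 52 ae 05 is 3 bytes ≤ B = 6; zero-pad to 6 bytes: K' = 52 ae 05 00 00 00.

52ae05000000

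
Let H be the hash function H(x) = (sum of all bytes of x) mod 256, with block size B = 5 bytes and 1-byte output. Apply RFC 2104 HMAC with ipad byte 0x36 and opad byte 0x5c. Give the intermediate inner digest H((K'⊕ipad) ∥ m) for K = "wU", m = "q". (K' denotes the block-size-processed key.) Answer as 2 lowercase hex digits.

b7

Key "wU" = 77 55 is 2 bytes ≤ B = 5; zero-pad to 5 bytes: K' = 77 55 00 00 00.
K' ⊕ ipad = 41 63 36 36 36.
Inner input = 41 63 36 36 36 ∥ 71.
Inner hash: sum = 65+99+54+54+54+113 = 439; mod 256 = 183 → b7.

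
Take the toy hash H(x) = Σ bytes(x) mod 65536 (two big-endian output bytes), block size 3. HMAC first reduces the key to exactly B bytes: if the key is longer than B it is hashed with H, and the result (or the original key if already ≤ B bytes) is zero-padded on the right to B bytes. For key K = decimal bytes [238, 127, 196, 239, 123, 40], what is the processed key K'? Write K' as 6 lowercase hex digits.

03c300

|K| = 6 > B = 3, so first hash the key.
H(K): sum = 238+127+196+239+123+40 = 963 → 03 c3.
Zero-pad H(K) = 03 c3 to 3 bytes: K' = 03 c3 00.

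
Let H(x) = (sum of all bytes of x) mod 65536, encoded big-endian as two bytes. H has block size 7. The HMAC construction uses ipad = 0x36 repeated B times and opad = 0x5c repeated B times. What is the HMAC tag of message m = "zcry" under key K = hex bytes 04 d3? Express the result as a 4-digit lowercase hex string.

Key hex bytes 04 d3 is 2 bytes ≤ B = 7; zero-pad to 7 bytes: K' = 04 d3 00 00 00 00 00.
K' ⊕ ipad = 32 e5 36 36 36 36 36.  K' ⊕ opad = 58 8f 5c 5c 5c 5c 5c.
Inner input = (K'⊕ipad) ∥ m = 32 e5 36 36 36 36 36 ∥ 7a 63 72 79.
Inner hash: sum = 50+229+54+54+54+54+54+122+99+114+121 = 1005 → 03 ed.
Outer input = (K'⊕opad) ∥ inner = 58 8f 5c 5c 5c 5c 5c ∥ 03 ed.
Outer hash (tag): sum = 88+143+92+92+92+92+92+3+237 = 931 → 03 a3.

03a3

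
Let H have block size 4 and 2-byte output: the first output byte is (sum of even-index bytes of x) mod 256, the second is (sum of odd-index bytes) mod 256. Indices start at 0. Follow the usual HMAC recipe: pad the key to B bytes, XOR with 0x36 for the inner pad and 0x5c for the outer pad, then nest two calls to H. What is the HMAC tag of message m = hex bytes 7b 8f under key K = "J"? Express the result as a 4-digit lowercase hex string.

9fb3

Key "J" = 4a is 1 byte ≤ B = 4; zero-pad to 4 bytes: K' = 4a 00 00 00.
K' ⊕ ipad = 7c 36 36 36.  K' ⊕ opad = 16 5c 5c 5c.
Inner input = (K'⊕ipad) ∥ m = 7c 36 36 36 ∥ 7b 8f.
Inner hash: even-index sum = 301 mod 256 = 45; odd-index sum = 251 mod 256 = 251 → 2d fb.
Outer input = (K'⊕opad) ∥ inner = 16 5c 5c 5c ∥ 2d fb.
Outer hash (tag): even-index sum = 159 mod 256 = 159; odd-index sum = 435 mod 256 = 179 → 9f b3.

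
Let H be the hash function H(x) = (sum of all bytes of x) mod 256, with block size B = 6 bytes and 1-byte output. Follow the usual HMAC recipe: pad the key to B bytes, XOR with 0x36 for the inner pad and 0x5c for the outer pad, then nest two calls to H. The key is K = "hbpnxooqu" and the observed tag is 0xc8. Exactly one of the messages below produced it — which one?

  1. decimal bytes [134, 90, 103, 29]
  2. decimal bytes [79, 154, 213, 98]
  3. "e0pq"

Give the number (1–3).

1

Key "hbpnxooqu" = 68 62 70 6e 78 6f 6f 71 75 is 9 bytes > B = 6, so hash it first: H(key) = e4, then zero-pad to 6 bytes: K' = e4 00 00 00 00 00.
K' ⊕ ipad = d2 36 36 36 36 36; K' ⊕ opad = b8 5c 5c 5c 5c 5c.
m1: inner = H(d2 36 36 36 36 36 86 5a 67 1d) = 44; tag = H(b8 5c 5c 5c 5c 5c 44) = c8 ← matches
m2: inner = H(d2 36 36 36 36 36 4f 9a d5 62) = 00; tag = H(b8 5c 5c 5c 5c 5c 00) = 84
m3: inner = H(d2 36 36 36 36 36 65 30 70 71) = 56; tag = H(b8 5c 5c 5c 5c 5c 56) = da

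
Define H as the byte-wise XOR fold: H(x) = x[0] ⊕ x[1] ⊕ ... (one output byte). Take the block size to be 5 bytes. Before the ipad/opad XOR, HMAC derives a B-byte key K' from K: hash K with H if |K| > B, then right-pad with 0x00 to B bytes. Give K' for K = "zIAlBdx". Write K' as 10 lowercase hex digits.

4000000000

|K| = 7 > B = 5, so first hash the key.
H(K): XOR 7a⊕49⊕41⊕6c⊕42⊕64⊕78 = 40.
Zero-pad H(K) = 40 to 5 bytes: K' = 40 00 00 00 00.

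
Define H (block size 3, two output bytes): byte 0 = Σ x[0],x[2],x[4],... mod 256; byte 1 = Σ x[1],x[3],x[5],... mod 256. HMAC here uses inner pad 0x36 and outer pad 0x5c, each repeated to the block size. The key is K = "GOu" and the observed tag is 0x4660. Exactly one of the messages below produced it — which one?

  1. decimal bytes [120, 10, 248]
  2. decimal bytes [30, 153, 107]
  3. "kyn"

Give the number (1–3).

Key "GOu" = 47 4f 75 is exactly B = 3 bytes: K' = 47 4f 75.
K' ⊕ ipad = 71 79 43; K' ⊕ opad = 1b 13 29.
m1: inner = H(71 79 43 78 0a f8) = be e9; tag = H(1b 13 29 be e9) = 2dd1
m2: inner = H(71 79 43 1e 99 6b) = 4d 02; tag = H(1b 13 29 4d 02) = 4660 ← matches
m3: inner = H(71 79 43 6b 79 6e) = 2d 52; tag = H(1b 13 29 2d 52) = 9640

2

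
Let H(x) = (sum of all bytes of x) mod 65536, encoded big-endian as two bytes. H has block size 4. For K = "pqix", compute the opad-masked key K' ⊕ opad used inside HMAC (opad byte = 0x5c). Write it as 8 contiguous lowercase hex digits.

Key "pqix" = 70 71 69 78 is exactly B = 4 bytes: K' = 70 71 69 78.
XOR each byte with 0x5c: 70⊕5c=2c, 71⊕5c=2d, 69⊕5c=35, 78⊕5c=24.

2c2d3524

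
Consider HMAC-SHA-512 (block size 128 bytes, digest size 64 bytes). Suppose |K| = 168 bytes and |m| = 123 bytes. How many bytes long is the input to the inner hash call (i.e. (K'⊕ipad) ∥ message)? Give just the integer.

251

Key is 168 > 128 bytes, so it is hashed to 64 bytes then zero-padded to 128: |K'| = 128.
Inner input = (K'⊕ipad) ∥ m → 128 + 123 = 251 bytes.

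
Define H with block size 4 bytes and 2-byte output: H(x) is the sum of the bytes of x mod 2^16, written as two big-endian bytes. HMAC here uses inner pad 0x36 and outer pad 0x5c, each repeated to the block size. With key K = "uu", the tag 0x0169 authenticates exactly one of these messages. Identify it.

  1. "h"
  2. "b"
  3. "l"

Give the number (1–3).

3

Key "uu" = 75 75 is 2 bytes ≤ B = 4; zero-pad to 4 bytes: K' = 75 75 00 00.
K' ⊕ ipad = 43 43 36 36; K' ⊕ opad = 29 29 5c 5c.
m1: inner = H(43 43 36 36 68) = 01 5a; tag = H(29 29 5c 5c 01 5a) = 0165
m2: inner = H(43 43 36 36 62) = 01 54; tag = H(29 29 5c 5c 01 54) = 015f
m3: inner = H(43 43 36 36 6c) = 01 5e; tag = H(29 29 5c 5c 01 5e) = 0169 ← matches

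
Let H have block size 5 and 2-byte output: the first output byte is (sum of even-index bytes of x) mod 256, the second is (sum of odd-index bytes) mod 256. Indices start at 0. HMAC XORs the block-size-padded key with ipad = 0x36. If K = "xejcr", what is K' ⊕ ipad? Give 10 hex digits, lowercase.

4e535c5544

Key "xejcr" = 78 65 6a 63 72 is exactly B = 5 bytes: K' = 78 65 6a 63 72.
XOR each byte with 0x36: 78⊕36=4e, 65⊕36=53, 6a⊕36=5c, 63⊕36=55, 72⊕36=44.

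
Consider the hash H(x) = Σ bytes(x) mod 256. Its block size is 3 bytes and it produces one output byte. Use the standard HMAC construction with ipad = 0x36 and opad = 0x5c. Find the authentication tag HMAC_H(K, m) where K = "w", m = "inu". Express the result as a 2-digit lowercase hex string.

Key "w" = 77 is 1 byte ≤ B = 3; zero-pad to 3 bytes: K' = 77 00 00.
K' ⊕ ipad = 41 36 36.  K' ⊕ opad = 2b 5c 5c.
Inner input = (K'⊕ipad) ∥ m = 41 36 36 ∥ 69 6e 75.
Inner hash: sum = 65+54+54+105+110+117 = 505; mod 256 = 249 → f9.
Outer input = (K'⊕opad) ∥ inner = 2b 5c 5c ∥ f9.
Outer hash (tag): sum = 43+92+92+249 = 476; mod 256 = 220 → dc.

dc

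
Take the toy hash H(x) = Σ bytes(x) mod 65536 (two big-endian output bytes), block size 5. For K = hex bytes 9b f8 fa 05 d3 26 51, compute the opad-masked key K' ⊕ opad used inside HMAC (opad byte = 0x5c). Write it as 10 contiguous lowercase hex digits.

5f805c5c5c

Key hex bytes 9b f8 fa 05 d3 26 51 is 7 bytes > B = 5, so hash it first: H(key) = 03 dc, then zero-pad to 5 bytes: K' = 03 dc 00 00 00.
XOR each byte with 0x5c: 03⊕5c=5f, dc⊕5c=80, 00⊕5c=5c, 00⊕5c=5c, 00⊕5c=5c.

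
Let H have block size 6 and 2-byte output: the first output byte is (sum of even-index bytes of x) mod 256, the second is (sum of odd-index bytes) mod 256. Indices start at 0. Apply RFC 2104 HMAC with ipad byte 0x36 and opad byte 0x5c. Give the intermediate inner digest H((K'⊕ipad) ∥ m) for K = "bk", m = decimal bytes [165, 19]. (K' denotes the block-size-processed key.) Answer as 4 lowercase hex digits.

65dc

Key "bk" = 62 6b is 2 bytes ≤ B = 6; zero-pad to 6 bytes: K' = 62 6b 00 00 00 00.
K' ⊕ ipad = 54 5d 36 36 36 36.
Inner input = 54 5d 36 36 36 36 ∥ a5 13.
Inner hash: even-index sum = 357 mod 256 = 101; odd-index sum = 220 mod 256 = 220 → 65 dc.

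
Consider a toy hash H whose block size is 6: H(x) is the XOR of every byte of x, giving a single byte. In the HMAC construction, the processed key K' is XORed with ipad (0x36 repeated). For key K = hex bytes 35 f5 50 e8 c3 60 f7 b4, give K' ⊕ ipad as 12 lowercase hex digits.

ae3636363636

Key hex bytes 35 f5 50 e8 c3 60 f7 b4 is 8 bytes > B = 6, so hash it first: H(key) = 98, then zero-pad to 6 bytes: K' = 98 00 00 00 00 00.
XOR each byte with 0x36: 98⊕36=ae, 00⊕36=36, 00⊕36=36, 00⊕36=36, 00⊕36=36, 00⊕36=36.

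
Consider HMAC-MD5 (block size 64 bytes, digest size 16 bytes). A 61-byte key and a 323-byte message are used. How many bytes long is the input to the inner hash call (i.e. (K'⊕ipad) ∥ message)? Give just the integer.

Key is 61 ≤ 64 bytes, zero-padded: |K'| = 64.
Inner input = (K'⊕ipad) ∥ m → 64 + 323 = 387 bytes.

387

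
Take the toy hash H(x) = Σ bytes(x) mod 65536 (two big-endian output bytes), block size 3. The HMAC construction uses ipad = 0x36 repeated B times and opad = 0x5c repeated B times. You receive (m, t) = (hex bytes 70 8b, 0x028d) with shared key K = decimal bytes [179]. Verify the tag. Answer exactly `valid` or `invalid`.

Key decimal bytes [179] = b3 is 1 byte ≤ B = 3; zero-pad to 3 bytes: K' = b3 00 00.
K' ⊕ ipad = 85 36 36; K' ⊕ opad = ef 5c 5c.
Inner hash: sum = 133+54+54+112+139 = 492 → 01 ec.
Outer hash (recomputed tag): sum = 239+92+92+1+236 = 660 → 02 94.
Recomputed tag = 0294; claimed = 028d → mismatch.

invalid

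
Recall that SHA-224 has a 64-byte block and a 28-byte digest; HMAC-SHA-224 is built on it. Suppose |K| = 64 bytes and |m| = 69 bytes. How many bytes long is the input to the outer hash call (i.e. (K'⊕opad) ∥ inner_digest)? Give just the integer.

92

Key is 64 ≤ 64 bytes, zero-padded: |K'| = 64.
Outer input = (K'⊕opad) ∥ H(inner) → 64 + 28 = 92 bytes.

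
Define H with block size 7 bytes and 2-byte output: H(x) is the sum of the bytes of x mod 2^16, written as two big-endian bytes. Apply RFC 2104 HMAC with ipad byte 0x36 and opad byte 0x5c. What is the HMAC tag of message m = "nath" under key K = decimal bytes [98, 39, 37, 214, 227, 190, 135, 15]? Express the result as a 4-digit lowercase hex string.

0390

Key decimal bytes [98, 39, 37, 214, 227, 190, 135, 15] = 62 27 25 d6 e3 be 87 0f is 8 bytes > B = 7, so hash it first: H(key) = 03 bb, then zero-pad to 7 bytes: K' = 03 bb 00 00 00 00 00.
K' ⊕ ipad = 35 8d 36 36 36 36 36.  K' ⊕ opad = 5f e7 5c 5c 5c 5c 5c.
Inner input = (K'⊕ipad) ∥ m = 35 8d 36 36 36 36 36 ∥ 6e 61 74 68.
Inner hash: sum = 53+141+54+54+54+54+54+110+97+116+104 = 891 → 03 7b.
Outer input = (K'⊕opad) ∥ inner = 5f e7 5c 5c 5c 5c 5c ∥ 03 7b.
Outer hash (tag): sum = 95+231+92+92+92+92+92+3+123 = 912 → 03 90.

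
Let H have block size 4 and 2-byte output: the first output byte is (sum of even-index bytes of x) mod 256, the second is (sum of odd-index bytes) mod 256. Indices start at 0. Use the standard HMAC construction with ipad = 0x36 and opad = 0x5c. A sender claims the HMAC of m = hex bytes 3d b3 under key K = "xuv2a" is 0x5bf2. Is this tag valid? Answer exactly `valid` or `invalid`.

Key "xuv2a" = 78 75 76 32 61 is 5 bytes > B = 4, so hash it first: H(key) = 4f a7, then zero-pad to 4 bytes: K' = 4f a7 00 00.
K' ⊕ ipad = 79 91 36 36; K' ⊕ opad = 13 fb 5c 5c.
Inner hash: even-index sum = 236 mod 256 = 236; odd-index sum = 378 mod 256 = 122 → ec 7a.
Outer hash (recomputed tag): even-index sum = 347 mod 256 = 91; odd-index sum = 465 mod 256 = 209 → 5b d1.
Recomputed tag = 5bd1; claimed = 5bf2 → mismatch.

invalid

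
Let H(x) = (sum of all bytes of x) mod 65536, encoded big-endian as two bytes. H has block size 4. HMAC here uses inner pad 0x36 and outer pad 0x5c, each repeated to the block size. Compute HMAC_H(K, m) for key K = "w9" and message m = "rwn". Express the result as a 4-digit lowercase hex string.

015d

Key "w9" = 77 39 is 2 bytes ≤ B = 4; zero-pad to 4 bytes: K' = 77 39 00 00.
K' ⊕ ipad = 41 0f 36 36.  K' ⊕ opad = 2b 65 5c 5c.
Inner input = (K'⊕ipad) ∥ m = 41 0f 36 36 ∥ 72 77 6e.
Inner hash: sum = 65+15+54+54+114+119+110 = 531 → 02 13.
Outer input = (K'⊕opad) ∥ inner = 2b 65 5c 5c ∥ 02 13.
Outer hash (tag): sum = 43+101+92+92+2+19 = 349 → 01 5d.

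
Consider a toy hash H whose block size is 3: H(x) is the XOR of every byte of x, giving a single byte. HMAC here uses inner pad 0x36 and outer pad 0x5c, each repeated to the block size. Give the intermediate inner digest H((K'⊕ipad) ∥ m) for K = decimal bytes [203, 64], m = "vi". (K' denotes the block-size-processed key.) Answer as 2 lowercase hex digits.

Key decimal bytes [203, 64] = cb 40 is 2 bytes ≤ B = 3; zero-pad to 3 bytes: K' = cb 40 00.
K' ⊕ ipad = fd 76 36.
Inner input = fd 76 36 ∥ 76 69.
Inner hash: XOR fd⊕76⊕36⊕76⊕69 = a2.

a2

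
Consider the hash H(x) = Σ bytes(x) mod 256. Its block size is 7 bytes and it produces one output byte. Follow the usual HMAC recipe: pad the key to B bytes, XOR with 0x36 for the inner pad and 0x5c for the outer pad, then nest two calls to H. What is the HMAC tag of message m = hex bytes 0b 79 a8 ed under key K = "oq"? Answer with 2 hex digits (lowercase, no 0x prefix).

f3

Key "oq" = 6f 71 is 2 bytes ≤ B = 7; zero-pad to 7 bytes: K' = 6f 71 00 00 00 00 00.
K' ⊕ ipad = 59 47 36 36 36 36 36.  K' ⊕ opad = 33 2d 5c 5c 5c 5c 5c.
Inner input = (K'⊕ipad) ∥ m = 59 47 36 36 36 36 36 ∥ 0b 79 a8 ed.
Inner hash: sum = 89+71+54+54+54+54+54+11+121+168+237 = 967; mod 256 = 199 → c7.
Outer input = (K'⊕opad) ∥ inner = 33 2d 5c 5c 5c 5c 5c ∥ c7.
Outer hash (tag): sum = 51+45+92+92+92+92+92+199 = 755; mod 256 = 243 → f3.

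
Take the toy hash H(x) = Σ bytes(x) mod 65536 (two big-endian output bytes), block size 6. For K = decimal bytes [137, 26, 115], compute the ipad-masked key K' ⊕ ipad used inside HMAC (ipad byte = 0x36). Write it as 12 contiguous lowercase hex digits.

bf2c45363636

Key decimal bytes [137, 26, 115] = 89 1a 73 is 3 bytes ≤ B = 6; zero-pad to 6 bytes: K' = 89 1a 73 00 00 00.
XOR each byte with 0x36: 89⊕36=bf, 1a⊕36=2c, 73⊕36=45, 00⊕36=36, 00⊕36=36, 00⊕36=36.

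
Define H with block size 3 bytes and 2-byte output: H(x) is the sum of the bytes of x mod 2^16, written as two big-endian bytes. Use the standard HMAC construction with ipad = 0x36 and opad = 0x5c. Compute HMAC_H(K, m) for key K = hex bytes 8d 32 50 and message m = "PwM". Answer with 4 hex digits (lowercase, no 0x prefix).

Key hex bytes 8d 32 50 is exactly B = 3 bytes: K' = 8d 32 50.
K' ⊕ ipad = bb 04 66.  K' ⊕ opad = d1 6e 0c.
Inner input = (K'⊕ipad) ∥ m = bb 04 66 ∥ 50 77 4d.
Inner hash: sum = 187+4+102+80+119+77 = 569 → 02 39.
Outer input = (K'⊕opad) ∥ inner = d1 6e 0c ∥ 02 39.
Outer hash (tag): sum = 209+110+12+2+57 = 390 → 01 86.

0186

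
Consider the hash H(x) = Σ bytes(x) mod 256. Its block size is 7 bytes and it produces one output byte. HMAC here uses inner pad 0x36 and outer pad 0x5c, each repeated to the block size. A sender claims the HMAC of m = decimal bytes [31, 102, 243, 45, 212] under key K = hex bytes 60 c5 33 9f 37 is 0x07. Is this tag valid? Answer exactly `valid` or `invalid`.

Key hex bytes 60 c5 33 9f 37 is 5 bytes ≤ B = 7; zero-pad to 7 bytes: K' = 60 c5 33 9f 37 00 00.
K' ⊕ ipad = 56 f3 05 a9 01 36 36; K' ⊕ opad = 3c 99 6f c3 6b 5c 5c.
Inner hash: sum = 86+243+5+169+1+54+54+31+102+243+45+212 = 1245; mod 256 = 221 → dd.
Outer hash (recomputed tag): sum = 60+153+111+195+107+92+92+221 = 1031; mod 256 = 7 → 07.
Recomputed tag = 07; claimed = 07 → match.

valid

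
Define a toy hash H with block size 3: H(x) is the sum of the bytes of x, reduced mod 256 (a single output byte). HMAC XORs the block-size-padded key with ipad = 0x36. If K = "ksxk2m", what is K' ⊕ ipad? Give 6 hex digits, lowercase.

Key "ksxk2m" = 6b 73 78 6b 32 6d is 6 bytes > B = 3, so hash it first: H(key) = 60, then zero-pad to 3 bytes: K' = 60 00 00.
XOR each byte with 0x36: 60⊕36=56, 00⊕36=36, 00⊕36=36.

563636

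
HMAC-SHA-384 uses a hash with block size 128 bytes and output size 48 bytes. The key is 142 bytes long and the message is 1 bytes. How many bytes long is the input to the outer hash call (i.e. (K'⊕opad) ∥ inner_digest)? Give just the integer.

176

Key is 142 > 128 bytes, so it is hashed to 48 bytes then zero-padded to 128: |K'| = 128.
Outer input = (K'⊕opad) ∥ H(inner) → 128 + 48 = 176 bytes.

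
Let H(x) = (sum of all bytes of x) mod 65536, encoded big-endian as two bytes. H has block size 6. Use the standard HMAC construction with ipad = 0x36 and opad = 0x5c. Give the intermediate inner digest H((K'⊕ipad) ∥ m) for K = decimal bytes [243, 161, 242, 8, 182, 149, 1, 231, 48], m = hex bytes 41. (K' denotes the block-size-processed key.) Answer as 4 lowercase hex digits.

0212

Key decimal bytes [243, 161, 242, 8, 182, 149, 1, 231, 48] = f3 a1 f2 08 b6 95 01 e7 30 is 9 bytes > B = 6, so hash it first: H(key) = 04 f1, then zero-pad to 6 bytes: K' = 04 f1 00 00 00 00.
K' ⊕ ipad = 32 c7 36 36 36 36.
Inner input = 32 c7 36 36 36 36 ∥ 41.
Inner hash: sum = 50+199+54+54+54+54+65 = 530 → 02 12.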